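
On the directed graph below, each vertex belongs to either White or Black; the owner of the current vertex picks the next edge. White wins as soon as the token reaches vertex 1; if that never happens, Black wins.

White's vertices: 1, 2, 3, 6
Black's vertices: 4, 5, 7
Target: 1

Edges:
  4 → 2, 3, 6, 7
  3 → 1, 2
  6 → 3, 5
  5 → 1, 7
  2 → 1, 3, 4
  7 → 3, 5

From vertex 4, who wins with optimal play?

Black

A0 = {1}
A1: add {2, 3} — 2 (White) has 2→1; 3 (White) has 3→1.
A2: add {6} — 6 (White) has 6→3.
A3 = A2; e.g. 4 (Black) can still go to 7. Fixed point.
4 never enters the attractor, so Black can avoid the target forever.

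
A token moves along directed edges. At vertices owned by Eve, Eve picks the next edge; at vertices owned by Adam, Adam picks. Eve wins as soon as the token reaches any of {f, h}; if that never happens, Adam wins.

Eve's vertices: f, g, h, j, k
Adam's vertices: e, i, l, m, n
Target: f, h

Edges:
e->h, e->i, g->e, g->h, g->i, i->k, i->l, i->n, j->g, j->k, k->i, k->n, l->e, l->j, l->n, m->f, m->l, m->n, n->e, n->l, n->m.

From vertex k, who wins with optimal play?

Adam

A0 = {f, h}
A1: add {g} — g (Eve) has g→h.
A2: add {j} — j (Eve) has j→g.
A3 = A2; e.g. e (Adam) can still go to i. Fixed point.
k never enters the attractor, so Adam can avoid the target forever.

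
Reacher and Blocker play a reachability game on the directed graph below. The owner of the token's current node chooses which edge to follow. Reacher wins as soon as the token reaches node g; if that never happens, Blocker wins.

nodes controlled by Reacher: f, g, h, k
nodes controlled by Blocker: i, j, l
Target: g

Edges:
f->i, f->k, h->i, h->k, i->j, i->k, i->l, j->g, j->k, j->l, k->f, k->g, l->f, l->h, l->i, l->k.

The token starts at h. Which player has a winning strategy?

Reacher

A0 = {g}
A1: add {k} — k (Reacher) has k→g.
A2: add {f, h} — f (Reacher) has f→k; h (Reacher) has h→k.
A3 = A2; e.g. i (Blocker) can still go to j. Fixed point.
h ∈ A2, so Reacher can force the target.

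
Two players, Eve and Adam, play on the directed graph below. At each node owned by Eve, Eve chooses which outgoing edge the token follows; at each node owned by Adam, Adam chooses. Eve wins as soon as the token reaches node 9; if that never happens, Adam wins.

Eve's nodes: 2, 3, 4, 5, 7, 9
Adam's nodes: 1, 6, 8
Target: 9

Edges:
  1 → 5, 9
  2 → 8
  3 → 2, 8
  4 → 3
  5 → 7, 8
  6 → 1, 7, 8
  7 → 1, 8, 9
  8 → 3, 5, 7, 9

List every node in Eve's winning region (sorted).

1, 5, 7, 9

A0 = {9}
A1: add {7} — 7 (Eve) has 7→9.
A2: add {5} — 5 (Eve) has 5→7.
A3: add {1} — 1 (Adam): all of {5, 9} already in.
A4 = A3; e.g. 2 (Eve) has no edge into A3. Fixed point.
Eve's winning region = {1, 5, 7, 9}.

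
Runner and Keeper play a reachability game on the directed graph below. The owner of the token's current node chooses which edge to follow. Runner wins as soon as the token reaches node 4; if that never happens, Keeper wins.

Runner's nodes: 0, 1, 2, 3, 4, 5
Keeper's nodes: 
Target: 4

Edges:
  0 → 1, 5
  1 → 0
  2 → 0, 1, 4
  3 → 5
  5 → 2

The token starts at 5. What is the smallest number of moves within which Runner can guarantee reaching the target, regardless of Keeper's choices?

2

A0 = {4}
A1: add {2} — 2 (Runner) has 2→4.
A2: add {5} — 5 (Runner) has 5→2.
5 enters the attractor at level 2, so Runner can force the target in 2 moves from there.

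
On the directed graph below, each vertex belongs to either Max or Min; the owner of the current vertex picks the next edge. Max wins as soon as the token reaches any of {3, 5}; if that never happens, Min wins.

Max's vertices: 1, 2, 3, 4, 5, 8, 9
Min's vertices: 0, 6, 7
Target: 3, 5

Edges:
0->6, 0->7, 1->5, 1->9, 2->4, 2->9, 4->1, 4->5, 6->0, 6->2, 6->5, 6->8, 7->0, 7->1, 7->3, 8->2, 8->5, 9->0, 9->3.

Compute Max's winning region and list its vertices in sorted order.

A0 = {3, 5}
A1: add {1, 4, 8, 9} — 1 (Max) has 1→5; 4 (Max) has 4→5; 8 (Max) has 8→5; 9 (Max) has 9→3.
A2: add {2} — 2 (Max) has 2→4.
A3 = A2; e.g. 0 (Min) can still go to 6. Fixed point.
Max's winning region = {1, 2, 3, 4, 5, 8, 9}.

1, 2, 3, 4, 5, 8, 9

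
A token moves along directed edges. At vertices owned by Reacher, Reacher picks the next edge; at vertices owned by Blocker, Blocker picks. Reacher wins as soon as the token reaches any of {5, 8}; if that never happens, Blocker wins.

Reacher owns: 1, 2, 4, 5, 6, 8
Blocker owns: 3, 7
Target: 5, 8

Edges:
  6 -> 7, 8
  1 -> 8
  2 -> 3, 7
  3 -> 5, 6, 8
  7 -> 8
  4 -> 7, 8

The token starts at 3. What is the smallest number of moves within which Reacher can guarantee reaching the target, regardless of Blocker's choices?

2

A0 = {5, 8}
A1: add {1, 4, 6, 7} — 1 (Reacher) has 1→8; 4 (Reacher) has 4→8; 6 (Reacher) has 6→8; 7 (Blocker): all of {8} already in.
A2: add {2, 3} — 2 (Reacher) has 2→7; 3 (Blocker): all of {5, 6, 8} already in.
A2 = all vertices. Fixed point.
3 enters the attractor at level 2, so Reacher can force the target in 2 moves from there.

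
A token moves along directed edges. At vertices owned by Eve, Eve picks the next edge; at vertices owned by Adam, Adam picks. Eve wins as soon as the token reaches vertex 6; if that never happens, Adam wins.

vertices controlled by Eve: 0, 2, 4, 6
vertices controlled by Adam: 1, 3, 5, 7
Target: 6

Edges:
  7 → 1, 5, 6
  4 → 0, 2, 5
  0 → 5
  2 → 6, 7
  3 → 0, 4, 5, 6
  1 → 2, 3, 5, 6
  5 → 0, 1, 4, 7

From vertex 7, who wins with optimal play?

A0 = {6}
A1: add {2} — 2 (Eve) has 2→6.
A2: add {4} — 4 (Eve) has 4→2.
A3 = A2; e.g. 0 (Eve) has no edge into A2. Fixed point.
7 never enters the attractor, so Adam can avoid the target forever.

Adam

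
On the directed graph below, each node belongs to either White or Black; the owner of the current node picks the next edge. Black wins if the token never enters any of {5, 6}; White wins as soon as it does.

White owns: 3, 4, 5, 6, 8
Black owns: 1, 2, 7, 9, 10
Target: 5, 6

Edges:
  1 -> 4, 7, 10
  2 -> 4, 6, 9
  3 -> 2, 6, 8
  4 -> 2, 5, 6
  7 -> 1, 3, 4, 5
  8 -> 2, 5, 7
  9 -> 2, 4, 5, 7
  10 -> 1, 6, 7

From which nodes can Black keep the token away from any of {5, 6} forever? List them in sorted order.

A0 = {5, 6}
A1: add {3, 4, 8} — 3 (White) has 3→6; 4 (White) has 4→5; 8 (White) has 8→5.
A2 = A1; e.g. 1 (Black) can still go to 7. Fixed point.
White's attractor = {3, 4, 5, 6, 8}; Black avoids the target exactly from the complement.

1, 2, 7, 9, 10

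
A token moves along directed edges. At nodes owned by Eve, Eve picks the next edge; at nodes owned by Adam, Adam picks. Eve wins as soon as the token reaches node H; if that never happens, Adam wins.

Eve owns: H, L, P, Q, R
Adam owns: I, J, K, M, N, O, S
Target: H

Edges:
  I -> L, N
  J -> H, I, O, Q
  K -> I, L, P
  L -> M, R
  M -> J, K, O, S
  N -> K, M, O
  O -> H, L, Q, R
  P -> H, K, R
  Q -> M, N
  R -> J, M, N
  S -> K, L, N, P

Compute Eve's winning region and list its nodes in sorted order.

H, P

A0 = {H}
A1: add {P} — P (Eve) has P→H.
A2 = A1; e.g. I (Adam) can still go to L. Fixed point.
Eve's winning region = {H, P}.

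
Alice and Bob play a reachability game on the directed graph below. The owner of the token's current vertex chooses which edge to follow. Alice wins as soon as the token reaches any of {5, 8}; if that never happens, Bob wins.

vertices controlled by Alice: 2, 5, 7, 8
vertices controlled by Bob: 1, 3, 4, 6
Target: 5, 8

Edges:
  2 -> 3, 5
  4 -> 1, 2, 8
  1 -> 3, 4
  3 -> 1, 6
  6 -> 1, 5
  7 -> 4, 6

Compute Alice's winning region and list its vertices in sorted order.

A0 = {5, 8}
A1: add {2} — 2 (Alice) has 2→5.
A2 = A1; e.g. 1 (Bob) can still go to 3. Fixed point.
Alice's winning region = {2, 5, 8}.

2, 5, 8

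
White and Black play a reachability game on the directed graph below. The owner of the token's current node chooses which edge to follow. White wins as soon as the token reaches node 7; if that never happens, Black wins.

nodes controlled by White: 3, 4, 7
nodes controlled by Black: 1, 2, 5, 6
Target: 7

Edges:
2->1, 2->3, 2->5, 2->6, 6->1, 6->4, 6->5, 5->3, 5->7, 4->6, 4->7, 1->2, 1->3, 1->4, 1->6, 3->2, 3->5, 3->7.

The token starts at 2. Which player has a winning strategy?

Black

A0 = {7}
A1: add {3, 4} — 3 (White) has 3→7; 4 (White) has 4→7.
A2: add {5} — 5 (Black): all of {3, 7} already in.
A3 = A2; e.g. 1 (Black) can still go to 2. Fixed point.
2 never enters the attractor, so Black can avoid the target forever.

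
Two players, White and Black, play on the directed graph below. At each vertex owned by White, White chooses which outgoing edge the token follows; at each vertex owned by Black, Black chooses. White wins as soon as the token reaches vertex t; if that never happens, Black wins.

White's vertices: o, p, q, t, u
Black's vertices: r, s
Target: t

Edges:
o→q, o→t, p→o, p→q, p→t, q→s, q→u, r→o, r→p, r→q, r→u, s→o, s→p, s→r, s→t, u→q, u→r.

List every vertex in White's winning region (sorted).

o, p, t

A0 = {t}
A1: add {o, p} — o (White) has o→t; p (White) has p→t.
A2 = A1; e.g. q (White) has no edge into A1. Fixed point.
White's winning region = {o, p, t}.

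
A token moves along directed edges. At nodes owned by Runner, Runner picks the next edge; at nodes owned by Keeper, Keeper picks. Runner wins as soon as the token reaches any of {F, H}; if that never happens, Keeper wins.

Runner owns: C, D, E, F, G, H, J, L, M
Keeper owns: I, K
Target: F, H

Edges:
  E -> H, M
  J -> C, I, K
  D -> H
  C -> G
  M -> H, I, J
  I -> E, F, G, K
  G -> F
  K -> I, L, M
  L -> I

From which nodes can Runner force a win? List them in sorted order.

A0 = {F, H}
A1: add {D, E, G, M} — D (Runner) has D→H; E (Runner) has E→H; G (Runner) has G→F; M (Runner) has M→H.
A2: add {C} — C (Runner) has C→G.
A3: add {J} — J (Runner) has J→C.
A4 = A3; e.g. I (Keeper) can still go to K. Fixed point.
Runner's winning region = {C, D, E, F, G, H, J, M}.

C, D, E, F, G, H, J, M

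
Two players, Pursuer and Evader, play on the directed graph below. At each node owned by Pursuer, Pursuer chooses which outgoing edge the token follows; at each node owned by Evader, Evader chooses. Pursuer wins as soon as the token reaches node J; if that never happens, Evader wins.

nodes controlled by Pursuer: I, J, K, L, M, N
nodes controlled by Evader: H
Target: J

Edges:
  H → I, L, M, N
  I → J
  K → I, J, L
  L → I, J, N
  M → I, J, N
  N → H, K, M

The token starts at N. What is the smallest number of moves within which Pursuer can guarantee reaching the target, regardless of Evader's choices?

A0 = {J}
A1: add {I, K, L, M} — I (Pursuer) has I→J; K (Pursuer) has K→J; L (Pursuer) has L→J; M (Pursuer) has M→J.
A2: add {N} — N (Pursuer) has N→K.
N enters the attractor at level 2, so Pursuer can force the target in 2 moves from there.

2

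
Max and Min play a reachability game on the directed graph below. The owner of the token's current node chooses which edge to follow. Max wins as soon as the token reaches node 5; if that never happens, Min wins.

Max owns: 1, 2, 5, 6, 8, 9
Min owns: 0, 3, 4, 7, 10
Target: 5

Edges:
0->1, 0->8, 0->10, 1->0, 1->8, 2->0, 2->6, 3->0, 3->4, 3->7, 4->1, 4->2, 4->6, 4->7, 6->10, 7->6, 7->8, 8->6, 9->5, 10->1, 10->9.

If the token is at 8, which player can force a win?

A0 = {5}
A1: add {9} — 9 (Max) has 9→5.
A2 = A1; e.g. 0 (Min) can still go to 1. Fixed point.
8 never enters the attractor, so Min can avoid the target forever.

Min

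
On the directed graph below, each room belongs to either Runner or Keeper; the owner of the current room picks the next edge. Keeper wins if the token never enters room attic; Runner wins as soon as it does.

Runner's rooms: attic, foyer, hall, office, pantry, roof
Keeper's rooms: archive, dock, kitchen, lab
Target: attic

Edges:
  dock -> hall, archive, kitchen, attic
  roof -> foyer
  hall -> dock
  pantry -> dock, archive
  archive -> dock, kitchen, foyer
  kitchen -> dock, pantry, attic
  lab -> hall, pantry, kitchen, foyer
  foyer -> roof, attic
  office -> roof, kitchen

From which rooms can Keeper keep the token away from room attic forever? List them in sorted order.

archive, dock, hall, kitchen, lab, pantry

A0 = {attic}
A1: add {foyer} — foyer (Runner) has foyer→attic.
A2: add {roof} — roof (Runner) has roof→foyer.
A3: add {office} — office (Runner) has office→roof.
A4 = A3; e.g. dock (Keeper) can still go to hall. Fixed point.
Runner's attractor = {attic, foyer, office, roof}; Keeper avoids the target exactly from the complement.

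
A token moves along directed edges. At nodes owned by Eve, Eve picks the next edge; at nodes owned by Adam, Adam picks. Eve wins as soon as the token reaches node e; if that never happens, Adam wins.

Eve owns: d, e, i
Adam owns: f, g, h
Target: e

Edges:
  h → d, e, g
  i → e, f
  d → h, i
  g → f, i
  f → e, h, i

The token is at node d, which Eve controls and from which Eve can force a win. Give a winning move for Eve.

i

A0 = {e}
A1: add {i} — i (Eve) has i→e.
A2: add {d} — d (Eve) has d→i.
A3 = A2; e.g. f (Adam) can still go to h. Fixed point.
From d, successor i is in the attractor (rank 1); the other successor h is not.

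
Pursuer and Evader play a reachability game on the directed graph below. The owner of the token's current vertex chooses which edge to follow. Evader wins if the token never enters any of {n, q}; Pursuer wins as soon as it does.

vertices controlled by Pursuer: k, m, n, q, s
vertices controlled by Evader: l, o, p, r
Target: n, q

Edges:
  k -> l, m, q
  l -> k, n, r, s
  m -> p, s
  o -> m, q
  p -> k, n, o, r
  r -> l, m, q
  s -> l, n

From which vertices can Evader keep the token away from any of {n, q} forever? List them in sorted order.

A0 = {n, q}
A1: add {k, s} — k (Pursuer) has k→q; s (Pursuer) has s→n.
A2: add {m} — m (Pursuer) has m→s.
A3: add {o} — o (Evader): all of {m, q} already in.
A4 = A3; e.g. l (Evader) can still go to r. Fixed point.
Pursuer's attractor = {k, m, n, o, q, s}; Evader avoids the target exactly from the complement.

l, p, r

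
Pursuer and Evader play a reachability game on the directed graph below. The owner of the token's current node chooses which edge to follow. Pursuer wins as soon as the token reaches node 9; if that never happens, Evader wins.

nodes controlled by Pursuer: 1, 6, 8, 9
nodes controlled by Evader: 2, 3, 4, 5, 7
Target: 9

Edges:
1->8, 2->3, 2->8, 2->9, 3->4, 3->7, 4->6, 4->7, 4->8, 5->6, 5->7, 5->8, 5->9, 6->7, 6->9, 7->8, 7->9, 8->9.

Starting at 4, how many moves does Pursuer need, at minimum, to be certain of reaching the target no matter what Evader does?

3

A0 = {9}
A1: add {6, 8} — 6 (Pursuer) has 6→9; 8 (Pursuer) has 8→9.
A2: add {1, 7} — 1 (Pursuer) has 1→8; 7 (Evader): all of {8, 9} already in.
A3: add {4, 5} — 4 (Evader): all of {6, 7, 8} already in; 5 (Evader): all of {6, 7, 8, 9} already in.
4 enters the attractor at level 3, so Pursuer can force the target in 3 moves from there.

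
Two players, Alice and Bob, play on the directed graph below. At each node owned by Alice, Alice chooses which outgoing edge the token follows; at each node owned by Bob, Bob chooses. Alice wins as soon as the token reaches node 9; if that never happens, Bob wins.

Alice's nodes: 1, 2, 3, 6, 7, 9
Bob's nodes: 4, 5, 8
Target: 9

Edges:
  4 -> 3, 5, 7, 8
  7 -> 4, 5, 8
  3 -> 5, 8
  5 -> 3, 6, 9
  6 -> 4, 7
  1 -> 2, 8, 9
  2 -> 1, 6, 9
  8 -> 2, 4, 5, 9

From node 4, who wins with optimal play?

A0 = {9}
A1: add {1, 2} — 1 (Alice) has 1→9; 2 (Alice) has 2→9.
A2 = A1; e.g. 3 (Alice) has no edge into A1. Fixed point.
4 never enters the attractor, so Bob can avoid the target forever.

Bob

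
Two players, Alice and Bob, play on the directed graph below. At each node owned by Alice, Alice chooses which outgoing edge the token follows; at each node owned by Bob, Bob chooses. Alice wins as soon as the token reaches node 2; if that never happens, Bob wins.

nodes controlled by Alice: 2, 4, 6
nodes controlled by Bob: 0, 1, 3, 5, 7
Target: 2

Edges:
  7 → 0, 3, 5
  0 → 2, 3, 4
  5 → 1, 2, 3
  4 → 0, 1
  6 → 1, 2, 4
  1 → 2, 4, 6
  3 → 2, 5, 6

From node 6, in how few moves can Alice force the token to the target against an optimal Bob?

A0 = {2}
A1: add {6} — 6 (Alice) has 6→2.
A2 = A1; e.g. 0 (Bob) can still go to 3. Fixed point.
6 enters the attractor at level 1, so Alice can force the target in 1 move from there.

1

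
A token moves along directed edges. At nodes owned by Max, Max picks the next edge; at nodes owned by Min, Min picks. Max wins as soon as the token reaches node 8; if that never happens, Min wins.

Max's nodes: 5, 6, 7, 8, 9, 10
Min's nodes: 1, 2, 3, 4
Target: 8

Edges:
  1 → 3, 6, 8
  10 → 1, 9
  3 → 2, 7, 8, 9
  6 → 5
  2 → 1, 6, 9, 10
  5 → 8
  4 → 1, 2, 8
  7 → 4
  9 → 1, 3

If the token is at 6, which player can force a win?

A0 = {8}
A1: add {5} — 5 (Max) has 5→8.
A2: add {6} — 6 (Max) has 6→5.
A3 = A2; e.g. 1 (Min) can still go to 3. Fixed point.
6 ∈ A2, so Max can force the target.

Max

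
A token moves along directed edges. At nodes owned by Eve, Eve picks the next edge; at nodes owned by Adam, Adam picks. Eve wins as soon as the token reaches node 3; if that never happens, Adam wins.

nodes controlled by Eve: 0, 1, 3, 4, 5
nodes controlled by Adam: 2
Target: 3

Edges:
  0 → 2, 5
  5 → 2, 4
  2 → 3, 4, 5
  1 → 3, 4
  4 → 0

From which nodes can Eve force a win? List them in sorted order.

A0 = {3}
A1: add {1} — 1 (Eve) has 1→3.
A2 = A1; e.g. 0 (Eve) has no edge into A1. Fixed point.
Eve's winning region = {1, 3}.

1, 3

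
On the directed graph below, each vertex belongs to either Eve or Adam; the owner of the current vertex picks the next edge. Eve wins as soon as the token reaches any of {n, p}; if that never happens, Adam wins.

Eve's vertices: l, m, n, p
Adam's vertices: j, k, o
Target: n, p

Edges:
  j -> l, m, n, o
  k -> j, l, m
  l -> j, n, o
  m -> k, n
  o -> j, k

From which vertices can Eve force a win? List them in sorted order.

l, m, n, p

A0 = {n, p}
A1: add {l, m} — l (Eve) has l→n; m (Eve) has m→n.
A2 = A1; e.g. j (Adam) can still go to o. Fixed point.
Eve's winning region = {l, m, n, p}.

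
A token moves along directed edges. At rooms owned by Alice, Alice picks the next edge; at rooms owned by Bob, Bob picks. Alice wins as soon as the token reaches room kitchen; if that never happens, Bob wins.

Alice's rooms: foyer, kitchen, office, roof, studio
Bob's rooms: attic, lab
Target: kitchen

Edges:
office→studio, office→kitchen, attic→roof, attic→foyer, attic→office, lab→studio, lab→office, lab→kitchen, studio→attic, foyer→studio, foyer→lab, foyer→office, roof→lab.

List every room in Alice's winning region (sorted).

A0 = {kitchen}
A1: add {office} — office (Alice) has office→kitchen.
A2: add {foyer} — foyer (Alice) has foyer→office.
A3 = A2; e.g. roof (Alice) has no edge into A2. Fixed point.
Alice's winning region = {foyer, kitchen, office}.

foyer, kitchen, office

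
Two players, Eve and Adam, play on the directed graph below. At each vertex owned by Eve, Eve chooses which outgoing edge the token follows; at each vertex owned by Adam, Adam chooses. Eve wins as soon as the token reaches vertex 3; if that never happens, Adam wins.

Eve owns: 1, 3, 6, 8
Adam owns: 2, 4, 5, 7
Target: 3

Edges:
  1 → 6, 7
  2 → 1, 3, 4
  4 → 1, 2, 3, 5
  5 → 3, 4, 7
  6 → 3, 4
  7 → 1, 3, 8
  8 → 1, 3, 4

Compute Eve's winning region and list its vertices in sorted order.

1, 3, 6, 7, 8

A0 = {3}
A1: add {6, 8} — 6 (Eve) has 6→3; 8 (Eve) has 8→3.
A2: add {1} — 1 (Eve) has 1→6.
A3: add {7} — 7 (Adam): all of {1, 3, 8} already in.
A4 = A3; e.g. 2 (Adam) can still go to 4. Fixed point.
Eve's winning region = {1, 3, 6, 7, 8}.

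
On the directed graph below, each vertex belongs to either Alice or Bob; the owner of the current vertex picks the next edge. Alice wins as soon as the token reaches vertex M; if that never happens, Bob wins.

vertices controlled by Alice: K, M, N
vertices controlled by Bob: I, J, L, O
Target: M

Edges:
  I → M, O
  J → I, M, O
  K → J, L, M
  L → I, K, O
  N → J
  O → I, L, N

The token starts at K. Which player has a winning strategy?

A0 = {M}
A1: add {K} — K (Alice) has K→M.
A2 = A1; e.g. I (Bob) can still go to O. Fixed point.
K ∈ A1, so Alice can force the target.

Alice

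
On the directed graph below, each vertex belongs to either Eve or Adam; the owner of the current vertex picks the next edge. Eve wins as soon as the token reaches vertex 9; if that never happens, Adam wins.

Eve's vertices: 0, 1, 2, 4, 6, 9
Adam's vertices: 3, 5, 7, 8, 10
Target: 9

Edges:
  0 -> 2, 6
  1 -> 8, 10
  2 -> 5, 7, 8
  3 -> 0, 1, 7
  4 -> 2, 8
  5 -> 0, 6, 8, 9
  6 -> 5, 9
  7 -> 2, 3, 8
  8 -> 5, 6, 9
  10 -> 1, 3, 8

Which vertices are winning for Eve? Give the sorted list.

0, 6, 9

A0 = {9}
A1: add {6} — 6 (Eve) has 6→9.
A2: add {0} — 0 (Eve) has 0→6.
A3 = A2; e.g. 1 (Eve) has no edge into A2. Fixed point.
Eve's winning region = {0, 6, 9}.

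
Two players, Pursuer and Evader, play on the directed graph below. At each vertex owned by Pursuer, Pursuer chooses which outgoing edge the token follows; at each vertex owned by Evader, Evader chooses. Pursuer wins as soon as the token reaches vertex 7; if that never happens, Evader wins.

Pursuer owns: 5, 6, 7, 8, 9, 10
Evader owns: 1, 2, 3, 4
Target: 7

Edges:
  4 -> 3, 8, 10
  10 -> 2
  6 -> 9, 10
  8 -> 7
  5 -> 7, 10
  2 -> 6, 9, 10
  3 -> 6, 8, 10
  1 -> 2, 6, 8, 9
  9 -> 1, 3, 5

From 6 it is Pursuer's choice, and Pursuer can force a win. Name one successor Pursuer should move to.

9

A0 = {7}
A1: add {5, 8} — 5 (Pursuer) has 5→7; 8 (Pursuer) has 8→7.
A2: add {9} — 9 (Pursuer) has 9→5.
A3: add {6} — 6 (Pursuer) has 6→9.
A4 = A3; e.g. 1 (Evader) can still go to 2. Fixed point.
From 6, successor 9 is in the attractor (rank 2); the other successor 10 is not.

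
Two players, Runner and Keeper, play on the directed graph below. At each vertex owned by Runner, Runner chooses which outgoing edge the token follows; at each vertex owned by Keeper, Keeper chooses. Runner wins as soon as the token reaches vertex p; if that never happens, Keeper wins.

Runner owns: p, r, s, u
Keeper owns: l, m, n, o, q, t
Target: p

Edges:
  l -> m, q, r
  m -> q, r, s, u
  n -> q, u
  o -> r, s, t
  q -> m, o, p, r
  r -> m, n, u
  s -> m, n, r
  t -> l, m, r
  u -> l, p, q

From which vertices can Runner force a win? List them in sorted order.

p, r, s, u

A0 = {p}
A1: add {u} — u (Runner) has u→p.
A2: add {r} — r (Runner) has r→u.
A3: add {s} — s (Runner) has s→r.
A4 = A3; e.g. l (Keeper) can still go to m. Fixed point.
Runner's winning region = {p, r, s, u}.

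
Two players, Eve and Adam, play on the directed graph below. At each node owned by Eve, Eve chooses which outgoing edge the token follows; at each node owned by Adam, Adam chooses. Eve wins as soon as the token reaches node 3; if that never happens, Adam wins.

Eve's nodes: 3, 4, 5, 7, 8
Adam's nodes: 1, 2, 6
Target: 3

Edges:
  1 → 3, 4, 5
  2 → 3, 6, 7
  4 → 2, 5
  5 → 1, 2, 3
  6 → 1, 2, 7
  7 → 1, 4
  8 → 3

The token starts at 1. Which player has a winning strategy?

A0 = {3}
A1: add {5, 8} — 5 (Eve) has 5→3; 8 (Eve) has 8→3.
A2: add {4} — 4 (Eve) has 4→5.
A3: add {1, 7} — 1 (Adam): all of {3, 4, 5} already in; 7 (Eve) has 7→4.
A4 = A3; e.g. 2 (Adam) can still go to 6. Fixed point.
1 ∈ A3, so Eve can force the target.

Eve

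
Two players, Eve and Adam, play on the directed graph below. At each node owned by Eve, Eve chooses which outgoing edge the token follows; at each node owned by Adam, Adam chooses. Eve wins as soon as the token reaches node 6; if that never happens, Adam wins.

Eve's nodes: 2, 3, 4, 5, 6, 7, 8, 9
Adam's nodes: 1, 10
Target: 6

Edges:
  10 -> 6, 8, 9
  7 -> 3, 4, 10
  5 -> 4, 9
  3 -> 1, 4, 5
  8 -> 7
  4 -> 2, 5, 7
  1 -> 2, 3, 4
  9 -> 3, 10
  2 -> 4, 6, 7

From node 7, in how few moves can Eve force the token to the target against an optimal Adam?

3

A0 = {6}
A1: add {2} — 2 (Eve) has 2→6.
A2: add {4} — 4 (Eve) has 4→2.
A3: add {3, 5, 7} — 3 (Eve) has 3→4; 5 (Eve) has 5→4; 7 (Eve) has 7→4.
7 enters the attractor at level 3, so Eve can force the target in 3 moves from there.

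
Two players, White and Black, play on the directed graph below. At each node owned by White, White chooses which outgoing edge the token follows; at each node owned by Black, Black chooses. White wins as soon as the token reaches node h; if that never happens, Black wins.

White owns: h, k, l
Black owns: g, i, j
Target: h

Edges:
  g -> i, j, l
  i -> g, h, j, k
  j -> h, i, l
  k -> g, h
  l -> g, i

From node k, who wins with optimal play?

White

A0 = {h}
A1: add {k} — k (White) has k→h.
A2 = A1; e.g. g (Black) can still go to i. Fixed point.
k ∈ A1, so White can force the target.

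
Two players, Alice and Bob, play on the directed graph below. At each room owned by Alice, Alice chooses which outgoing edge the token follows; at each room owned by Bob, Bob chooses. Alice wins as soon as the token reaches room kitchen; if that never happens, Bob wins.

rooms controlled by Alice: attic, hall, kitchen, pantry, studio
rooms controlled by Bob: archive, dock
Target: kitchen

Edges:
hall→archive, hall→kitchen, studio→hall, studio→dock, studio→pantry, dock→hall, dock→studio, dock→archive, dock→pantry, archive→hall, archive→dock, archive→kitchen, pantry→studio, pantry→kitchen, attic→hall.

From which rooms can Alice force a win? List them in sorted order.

A0 = {kitchen}
A1: add {hall, pantry} — hall (Alice) has hall→kitchen; pantry (Alice) has pantry→kitchen.
A2: add {attic, studio} — attic (Alice) has attic→hall; studio (Alice) has studio→hall.
A3 = A2; e.g. dock (Bob) can still go to archive. Fixed point.
Alice's winning region = {attic, hall, kitchen, pantry, studio}.

attic, hall, kitchen, pantry, studio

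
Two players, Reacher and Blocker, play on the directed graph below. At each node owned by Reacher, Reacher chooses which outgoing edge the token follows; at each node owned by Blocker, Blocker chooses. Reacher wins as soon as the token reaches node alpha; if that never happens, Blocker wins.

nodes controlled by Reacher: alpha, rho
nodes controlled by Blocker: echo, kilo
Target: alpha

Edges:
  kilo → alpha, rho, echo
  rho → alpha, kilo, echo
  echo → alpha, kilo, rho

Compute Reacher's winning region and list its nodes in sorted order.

A0 = {alpha}
A1: add {rho} — rho (Reacher) has rho→alpha.
A2 = A1; e.g. kilo (Blocker) can still go to echo. Fixed point.
Reacher's winning region = {alpha, rho}.

alpha, rho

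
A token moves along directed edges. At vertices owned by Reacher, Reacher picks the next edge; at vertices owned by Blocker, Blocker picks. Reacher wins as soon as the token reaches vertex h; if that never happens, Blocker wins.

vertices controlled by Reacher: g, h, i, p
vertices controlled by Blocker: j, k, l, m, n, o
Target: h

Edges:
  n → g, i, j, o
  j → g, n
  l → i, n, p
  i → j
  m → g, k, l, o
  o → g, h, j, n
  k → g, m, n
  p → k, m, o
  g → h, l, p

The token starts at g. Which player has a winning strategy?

A0 = {h}
A1: add {g} — g (Reacher) has g→h.
A2 = A1; e.g. i (Reacher) has no edge into A1. Fixed point.
g ∈ A1, so Reacher can force the target.

Reacher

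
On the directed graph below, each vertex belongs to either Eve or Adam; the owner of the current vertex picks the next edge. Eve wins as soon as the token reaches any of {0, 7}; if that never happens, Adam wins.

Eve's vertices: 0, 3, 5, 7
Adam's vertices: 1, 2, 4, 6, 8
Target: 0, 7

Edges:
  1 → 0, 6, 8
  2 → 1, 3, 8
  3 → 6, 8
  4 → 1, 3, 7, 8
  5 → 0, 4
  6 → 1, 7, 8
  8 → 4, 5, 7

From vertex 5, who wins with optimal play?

Eve

A0 = {0, 7}
A1: add {5} — 5 (Eve) has 5→0.
A2 = A1; e.g. 1 (Adam) can still go to 6. Fixed point.
5 ∈ A1, so Eve can force the target.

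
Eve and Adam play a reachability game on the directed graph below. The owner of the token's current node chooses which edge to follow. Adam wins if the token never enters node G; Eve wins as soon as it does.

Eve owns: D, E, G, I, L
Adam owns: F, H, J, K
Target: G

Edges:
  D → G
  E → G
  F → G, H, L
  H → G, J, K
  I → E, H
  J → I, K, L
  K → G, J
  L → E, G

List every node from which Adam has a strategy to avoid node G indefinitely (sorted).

A0 = {G}
A1: add {D, E, L} — D (Eve) has D→G; E (Eve) has E→G; L (Eve) has L→G.
A2: add {I} — I (Eve) has I→E.
A3 = A2; e.g. F (Adam) can still go to H. Fixed point.
Eve's attractor = {D, E, G, I, L}; Adam avoids the target exactly from the complement.

F, H, J, K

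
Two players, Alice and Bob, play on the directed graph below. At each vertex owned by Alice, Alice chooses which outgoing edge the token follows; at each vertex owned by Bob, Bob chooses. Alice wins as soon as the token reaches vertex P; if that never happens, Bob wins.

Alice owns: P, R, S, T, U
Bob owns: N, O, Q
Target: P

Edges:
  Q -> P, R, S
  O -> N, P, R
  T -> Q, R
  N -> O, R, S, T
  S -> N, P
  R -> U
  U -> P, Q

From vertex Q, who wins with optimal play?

A0 = {P}
A1: add {S, U} — S (Alice) has S→P; U (Alice) has U→P.
A2: add {R} — R (Alice) has R→U.
A3: add {Q, T} — Q (Bob): all of {P, R, S} already in; T (Alice) has T→R.
A4 = A3; e.g. N (Bob) can still go to O. Fixed point.
Q ∈ A3, so Alice can force the target.

Alice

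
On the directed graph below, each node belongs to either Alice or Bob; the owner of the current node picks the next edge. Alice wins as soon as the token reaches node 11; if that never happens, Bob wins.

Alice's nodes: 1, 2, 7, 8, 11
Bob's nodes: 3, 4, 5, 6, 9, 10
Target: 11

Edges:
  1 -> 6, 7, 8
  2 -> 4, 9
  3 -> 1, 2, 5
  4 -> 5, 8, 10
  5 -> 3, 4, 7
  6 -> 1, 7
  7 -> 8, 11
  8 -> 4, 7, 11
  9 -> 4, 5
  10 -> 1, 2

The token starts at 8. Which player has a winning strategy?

Alice

A0 = {11}
A1: add {7, 8} — 7 (Alice) has 7→11; 8 (Alice) has 8→11.
8 ∈ A1, so Alice can force the target.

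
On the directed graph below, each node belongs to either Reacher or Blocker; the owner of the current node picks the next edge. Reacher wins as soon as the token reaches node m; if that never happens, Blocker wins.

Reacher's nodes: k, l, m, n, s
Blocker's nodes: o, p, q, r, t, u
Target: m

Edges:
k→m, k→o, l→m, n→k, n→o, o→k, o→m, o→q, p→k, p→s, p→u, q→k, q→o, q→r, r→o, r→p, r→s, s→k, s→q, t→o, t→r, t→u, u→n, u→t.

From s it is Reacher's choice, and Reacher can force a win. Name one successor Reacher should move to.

A0 = {m}
A1: add {k, l} — k (Reacher) has k→m; l (Reacher) has l→m.
A2: add {n, s} — n (Reacher) has n→k; s (Reacher) has s→k.
A3 = A2; e.g. o (Blocker) can still go to q. Fixed point.
From s, successor k is in the attractor (rank 1); the other successor q is not.

k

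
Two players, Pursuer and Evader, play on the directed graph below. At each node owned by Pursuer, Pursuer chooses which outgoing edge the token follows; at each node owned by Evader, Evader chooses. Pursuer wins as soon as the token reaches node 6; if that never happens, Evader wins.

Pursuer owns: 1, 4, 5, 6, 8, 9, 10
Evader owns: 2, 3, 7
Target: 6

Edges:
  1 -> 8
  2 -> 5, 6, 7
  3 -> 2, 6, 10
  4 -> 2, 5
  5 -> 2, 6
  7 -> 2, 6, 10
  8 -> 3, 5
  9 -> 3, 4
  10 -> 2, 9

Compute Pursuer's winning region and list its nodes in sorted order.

1, 4, 5, 6, 8, 9, 10

A0 = {6}
A1: add {5} — 5 (Pursuer) has 5→6.
A2: add {4, 8} — 4 (Pursuer) has 4→5; 8 (Pursuer) has 8→5.
A3: add {1, 9} — 1 (Pursuer) has 1→8; 9 (Pursuer) has 9→4.
A4: add {10} — 10 (Pursuer) has 10→9.
A5 = A4; e.g. 2 (Evader) can still go to 7. Fixed point.
Pursuer's winning region = {1, 4, 5, 6, 8, 9, 10}.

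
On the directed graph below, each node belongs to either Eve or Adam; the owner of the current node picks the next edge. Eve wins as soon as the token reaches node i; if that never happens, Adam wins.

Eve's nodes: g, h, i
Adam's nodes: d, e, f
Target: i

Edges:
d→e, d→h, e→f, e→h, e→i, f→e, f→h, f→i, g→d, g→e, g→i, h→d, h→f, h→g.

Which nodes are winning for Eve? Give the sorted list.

A0 = {i}
A1: add {g} — g (Eve) has g→i.
A2: add {h} — h (Eve) has h→g.
A3 = A2; e.g. d (Adam) can still go to e. Fixed point.
Eve's winning region = {g, h, i}.

g, h, i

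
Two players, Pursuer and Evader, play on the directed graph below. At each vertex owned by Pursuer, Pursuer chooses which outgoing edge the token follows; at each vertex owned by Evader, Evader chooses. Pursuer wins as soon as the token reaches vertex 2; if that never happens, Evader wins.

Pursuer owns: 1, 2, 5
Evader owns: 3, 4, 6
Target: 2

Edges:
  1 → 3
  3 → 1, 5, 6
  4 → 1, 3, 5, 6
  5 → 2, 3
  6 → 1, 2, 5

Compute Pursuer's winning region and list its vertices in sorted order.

A0 = {2}
A1: add {5} — 5 (Pursuer) has 5→2.
A2 = A1; e.g. 1 (Pursuer) has no edge into A1. Fixed point.
Pursuer's winning region = {2, 5}.

2, 5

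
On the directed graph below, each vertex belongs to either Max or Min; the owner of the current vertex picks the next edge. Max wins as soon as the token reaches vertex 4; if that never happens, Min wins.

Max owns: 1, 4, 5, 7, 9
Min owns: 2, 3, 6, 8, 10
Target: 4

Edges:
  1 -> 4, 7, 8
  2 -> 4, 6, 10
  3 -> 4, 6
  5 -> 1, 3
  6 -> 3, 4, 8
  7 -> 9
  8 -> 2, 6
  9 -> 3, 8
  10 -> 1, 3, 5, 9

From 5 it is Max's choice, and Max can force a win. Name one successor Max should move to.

A0 = {4}
A1: add {1} — 1 (Max) has 1→4.
A2: add {5} — 5 (Max) has 5→1.
A3 = A2; e.g. 2 (Min) can still go to 6. Fixed point.
From 5, successor 1 is in the attractor (rank 1); the other successor 3 is not.

1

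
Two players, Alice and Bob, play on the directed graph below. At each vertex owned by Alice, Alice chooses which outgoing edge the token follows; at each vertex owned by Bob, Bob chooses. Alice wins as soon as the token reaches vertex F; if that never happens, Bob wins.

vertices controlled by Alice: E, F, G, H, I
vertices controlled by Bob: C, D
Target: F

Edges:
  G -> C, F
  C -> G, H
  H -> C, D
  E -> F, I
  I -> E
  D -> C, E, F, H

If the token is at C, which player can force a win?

A0 = {F}
A1: add {E, G} — E (Alice) has E→F; G (Alice) has G→F.
A2: add {I} — I (Alice) has I→E.
A3 = A2; e.g. C (Bob) can still go to H. Fixed point.
C never enters the attractor, so Bob can avoid the target forever.

Bob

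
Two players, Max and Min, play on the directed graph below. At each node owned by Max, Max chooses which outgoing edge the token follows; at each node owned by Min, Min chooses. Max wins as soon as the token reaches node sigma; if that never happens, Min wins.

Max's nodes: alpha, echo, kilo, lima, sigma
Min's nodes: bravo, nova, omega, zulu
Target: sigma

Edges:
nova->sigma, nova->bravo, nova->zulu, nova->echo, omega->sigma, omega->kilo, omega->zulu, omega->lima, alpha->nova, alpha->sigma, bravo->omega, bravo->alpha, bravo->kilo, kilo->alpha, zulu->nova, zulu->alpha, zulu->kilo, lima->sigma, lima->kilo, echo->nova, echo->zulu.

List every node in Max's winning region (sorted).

alpha, kilo, lima, sigma

A0 = {sigma}
A1: add {alpha, lima} — alpha (Max) has alpha→sigma; lima (Max) has lima→sigma.
A2: add {kilo} — kilo (Max) has kilo→alpha.
A3 = A2; e.g. nova (Min) can still go to bravo. Fixed point.
Max's winning region = {alpha, kilo, lima, sigma}.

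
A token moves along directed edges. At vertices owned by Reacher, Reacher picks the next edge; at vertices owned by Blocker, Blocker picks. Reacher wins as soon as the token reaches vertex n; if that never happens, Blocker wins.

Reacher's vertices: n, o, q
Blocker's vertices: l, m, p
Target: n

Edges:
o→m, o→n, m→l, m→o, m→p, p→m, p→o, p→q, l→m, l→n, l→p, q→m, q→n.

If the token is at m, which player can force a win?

A0 = {n}
A1: add {o, q} — o (Reacher) has o→n; q (Reacher) has q→n.
A2 = A1; e.g. l (Blocker) can still go to m. Fixed point.
m never enters the attractor, so Blocker can avoid the target forever.

Blocker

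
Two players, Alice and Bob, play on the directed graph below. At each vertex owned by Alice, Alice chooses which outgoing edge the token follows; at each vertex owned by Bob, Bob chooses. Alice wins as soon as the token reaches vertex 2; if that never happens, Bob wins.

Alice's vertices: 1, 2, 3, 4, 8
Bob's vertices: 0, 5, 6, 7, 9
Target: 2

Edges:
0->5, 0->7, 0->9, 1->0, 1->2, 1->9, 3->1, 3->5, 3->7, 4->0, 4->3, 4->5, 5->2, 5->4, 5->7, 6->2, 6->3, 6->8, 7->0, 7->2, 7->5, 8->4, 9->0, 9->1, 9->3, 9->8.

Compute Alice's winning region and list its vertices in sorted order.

A0 = {2}
A1: add {1} — 1 (Alice) has 1→2.
A2: add {3} — 3 (Alice) has 3→1.
A3: add {4} — 4 (Alice) has 4→3.
A4: add {8} — 8 (Alice) has 8→4.
A5: add {6} — 6 (Bob): all of {2, 3, 8} already in.
A6 = A5; e.g. 0 (Bob) can still go to 5. Fixed point.
Alice's winning region = {1, 2, 3, 4, 6, 8}.

1, 2, 3, 4, 6, 8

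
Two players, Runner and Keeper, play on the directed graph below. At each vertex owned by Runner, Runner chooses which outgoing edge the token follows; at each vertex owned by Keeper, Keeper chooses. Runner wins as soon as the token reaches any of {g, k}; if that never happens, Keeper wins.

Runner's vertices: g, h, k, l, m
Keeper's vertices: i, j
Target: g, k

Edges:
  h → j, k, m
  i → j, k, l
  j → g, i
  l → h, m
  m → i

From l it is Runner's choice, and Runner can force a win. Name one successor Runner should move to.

h

A0 = {g, k}
A1: add {h} — h (Runner) has h→k.
A2: add {l} — l (Runner) has l→h.
A3 = A2; e.g. i (Keeper) can still go to j. Fixed point.
From l, successor h is in the attractor (rank 1); the other successor m is not.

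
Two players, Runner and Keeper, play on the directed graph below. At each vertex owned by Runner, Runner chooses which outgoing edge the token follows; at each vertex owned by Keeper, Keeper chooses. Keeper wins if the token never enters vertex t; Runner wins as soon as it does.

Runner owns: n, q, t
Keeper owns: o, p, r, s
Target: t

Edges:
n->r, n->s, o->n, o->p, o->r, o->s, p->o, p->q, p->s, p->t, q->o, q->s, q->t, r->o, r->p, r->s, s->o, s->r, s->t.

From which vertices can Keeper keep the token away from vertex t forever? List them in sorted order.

n, o, p, r, s

A0 = {t}
A1: add {q} — q (Runner) has q→t.
A2 = A1; e.g. n (Runner) has no edge into A1. Fixed point.
Runner's attractor = {q, t}; Keeper avoids the target exactly from the complement.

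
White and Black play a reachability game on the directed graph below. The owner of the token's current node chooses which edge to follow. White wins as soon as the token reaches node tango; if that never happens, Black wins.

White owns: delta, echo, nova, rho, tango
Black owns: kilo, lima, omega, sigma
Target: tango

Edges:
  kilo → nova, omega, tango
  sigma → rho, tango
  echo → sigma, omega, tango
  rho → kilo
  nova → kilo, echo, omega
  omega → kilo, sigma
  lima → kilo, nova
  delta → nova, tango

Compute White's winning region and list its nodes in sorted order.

A0 = {tango}
A1: add {delta, echo} — echo (White) has echo→tango; delta (White) has delta→tango.
A2: add {nova} — nova (White) has nova→echo.
A3 = A2; e.g. kilo (Black) can still go to omega. Fixed point.
White's winning region = {delta, echo, nova, tango}.

delta, echo, nova, tango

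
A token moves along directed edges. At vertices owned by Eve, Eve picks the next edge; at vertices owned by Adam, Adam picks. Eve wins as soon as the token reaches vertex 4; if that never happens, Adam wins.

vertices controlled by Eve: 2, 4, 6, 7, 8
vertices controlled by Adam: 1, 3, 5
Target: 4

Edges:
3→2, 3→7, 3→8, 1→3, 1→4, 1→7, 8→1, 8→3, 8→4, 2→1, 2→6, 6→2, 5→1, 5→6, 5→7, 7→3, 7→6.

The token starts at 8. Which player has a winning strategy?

A0 = {4}
A1: add {8} — 8 (Eve) has 8→4.
A2 = A1; e.g. 1 (Adam) can still go to 3. Fixed point.
8 ∈ A1, so Eve can force the target.

Eve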